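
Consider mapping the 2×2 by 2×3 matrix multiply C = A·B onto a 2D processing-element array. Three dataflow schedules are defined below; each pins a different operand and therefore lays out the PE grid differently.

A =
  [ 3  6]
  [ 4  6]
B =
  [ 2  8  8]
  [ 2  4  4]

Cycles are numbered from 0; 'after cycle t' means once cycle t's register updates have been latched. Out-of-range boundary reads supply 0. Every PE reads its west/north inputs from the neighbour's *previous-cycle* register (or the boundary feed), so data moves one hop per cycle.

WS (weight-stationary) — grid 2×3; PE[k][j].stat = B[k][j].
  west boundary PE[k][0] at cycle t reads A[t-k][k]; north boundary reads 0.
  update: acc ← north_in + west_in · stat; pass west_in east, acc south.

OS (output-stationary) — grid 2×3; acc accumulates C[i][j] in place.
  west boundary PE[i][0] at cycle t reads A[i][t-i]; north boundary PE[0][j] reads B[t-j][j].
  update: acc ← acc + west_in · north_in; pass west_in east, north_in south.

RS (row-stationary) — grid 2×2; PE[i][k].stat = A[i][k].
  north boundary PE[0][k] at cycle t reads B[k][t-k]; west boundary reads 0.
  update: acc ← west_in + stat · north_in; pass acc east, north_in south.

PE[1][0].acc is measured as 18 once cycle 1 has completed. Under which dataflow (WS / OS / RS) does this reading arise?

dataflow = WS

WS (2×3 grid), PE[1][0]:
  [0] (1,0) acc=0 (h:0 v:0)
  [1] (1,0) acc=18 (h:6 v:18)
OS (2×3 grid), PE[1][0]:
  [0] (1,0) acc=0 (h:0 v:0)
  [1] (1,0) acc=8 (h:4 v:2)
RS (2×2 grid), PE[1][0]:
  [0] (1,0) acc=0 (h:0 v:0)
  [1] (1,0) acc=8 (h:8 v:2)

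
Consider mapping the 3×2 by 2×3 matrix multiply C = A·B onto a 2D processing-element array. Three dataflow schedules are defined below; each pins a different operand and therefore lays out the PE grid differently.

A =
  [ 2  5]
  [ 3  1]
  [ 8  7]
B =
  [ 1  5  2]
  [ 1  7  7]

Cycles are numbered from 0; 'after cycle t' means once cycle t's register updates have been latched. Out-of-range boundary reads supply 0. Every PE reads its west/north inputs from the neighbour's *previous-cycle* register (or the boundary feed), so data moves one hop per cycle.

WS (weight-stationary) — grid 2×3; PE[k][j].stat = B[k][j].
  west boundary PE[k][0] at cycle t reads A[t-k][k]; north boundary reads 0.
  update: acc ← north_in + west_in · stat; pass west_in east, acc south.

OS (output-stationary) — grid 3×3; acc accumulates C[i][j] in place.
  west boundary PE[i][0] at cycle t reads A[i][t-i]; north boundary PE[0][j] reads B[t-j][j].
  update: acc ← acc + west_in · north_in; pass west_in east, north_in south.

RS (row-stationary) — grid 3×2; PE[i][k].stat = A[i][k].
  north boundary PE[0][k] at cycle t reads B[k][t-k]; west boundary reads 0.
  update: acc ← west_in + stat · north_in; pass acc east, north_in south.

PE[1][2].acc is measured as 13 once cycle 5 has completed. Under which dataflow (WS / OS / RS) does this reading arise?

dataflow = OS

WS (2×3 grid), PE[1][2]:
  [0] (1,2) acc=0 (h:0 v:0)
  [1] (1,2) acc=0 (h:0 v:0)
  [2] (1,2) acc=0 (h:0 v:0)
  [3] (1,2) acc=39 (h:5 v:39)
  [4] (1,2) acc=13 (h:1 v:13)
  [5] (1,2) acc=65 (h:7 v:65)
OS (3×3 grid), PE[1][2]:
  [0] (1,2) acc=0 (h:0 v:0)
  [1] (1,2) acc=0 (h:0 v:0)
  [2] (1,2) acc=0 (h:0 v:0)
  [3] (1,2) acc=6 (h:3 v:2)
  [4] (1,2) acc=13 (h:1 v:7)
  [5] (1,2) acc=13 (h:0 v:0)
RS: PE[1][2] is outside its 3×2 grid.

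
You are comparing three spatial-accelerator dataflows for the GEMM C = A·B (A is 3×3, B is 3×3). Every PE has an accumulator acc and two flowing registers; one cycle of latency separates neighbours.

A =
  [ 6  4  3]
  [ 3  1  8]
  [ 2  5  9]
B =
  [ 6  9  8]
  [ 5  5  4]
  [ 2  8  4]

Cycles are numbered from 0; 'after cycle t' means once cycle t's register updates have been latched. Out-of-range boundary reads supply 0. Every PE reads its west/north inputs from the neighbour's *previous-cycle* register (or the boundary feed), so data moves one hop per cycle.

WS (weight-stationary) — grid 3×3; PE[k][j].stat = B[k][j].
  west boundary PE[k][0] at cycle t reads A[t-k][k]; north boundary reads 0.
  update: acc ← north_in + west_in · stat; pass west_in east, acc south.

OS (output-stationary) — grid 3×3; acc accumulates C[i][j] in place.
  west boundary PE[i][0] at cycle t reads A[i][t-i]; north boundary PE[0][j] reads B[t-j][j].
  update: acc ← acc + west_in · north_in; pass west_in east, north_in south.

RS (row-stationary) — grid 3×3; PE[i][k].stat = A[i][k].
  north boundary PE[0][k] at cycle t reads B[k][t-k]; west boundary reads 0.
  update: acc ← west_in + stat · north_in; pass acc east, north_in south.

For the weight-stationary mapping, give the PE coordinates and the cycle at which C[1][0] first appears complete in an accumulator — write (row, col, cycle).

(row, col, cycle) = (2, 0, 3)

Under WS, C[1][0] lands at PE[2][0]:
  0: (2,0).acc=0  regs=<0,0>
  1: (2,0).acc=0  regs=<0,0>
  2: (2,0).acc=62  regs=<3,62>
  3: (2,0).acc=39  regs=<8,39>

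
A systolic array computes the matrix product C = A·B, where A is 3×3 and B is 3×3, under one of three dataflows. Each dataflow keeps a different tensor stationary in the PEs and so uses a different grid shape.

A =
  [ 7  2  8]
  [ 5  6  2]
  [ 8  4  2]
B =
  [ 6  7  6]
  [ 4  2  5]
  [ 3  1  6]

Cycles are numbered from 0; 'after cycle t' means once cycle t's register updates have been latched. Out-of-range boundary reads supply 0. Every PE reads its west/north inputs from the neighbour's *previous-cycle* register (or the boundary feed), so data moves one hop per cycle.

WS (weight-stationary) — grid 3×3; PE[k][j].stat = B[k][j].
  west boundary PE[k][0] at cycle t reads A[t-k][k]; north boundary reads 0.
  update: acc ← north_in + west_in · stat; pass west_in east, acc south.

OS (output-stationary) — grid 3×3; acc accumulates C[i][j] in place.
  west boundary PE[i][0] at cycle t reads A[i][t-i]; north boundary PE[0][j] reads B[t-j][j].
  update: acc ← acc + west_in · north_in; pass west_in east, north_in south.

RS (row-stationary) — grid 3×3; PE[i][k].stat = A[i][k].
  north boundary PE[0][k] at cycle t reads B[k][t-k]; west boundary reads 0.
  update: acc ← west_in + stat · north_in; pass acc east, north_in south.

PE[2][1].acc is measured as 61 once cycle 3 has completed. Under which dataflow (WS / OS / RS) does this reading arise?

dataflow = WS

WS [3×3] PE[2][1] across cycles:
  [0] (2,1) acc=0 (h:0 v:0)
  [1] (2,1) acc=0 (h:0 v:0)
  [2] (2,1) acc=0 (h:0 v:0)
  [3] (2,1) acc=61 (h:8 v:61)
OS [3×3] PE[2][1] across cycles:
  [0] (2,1) acc=0 (h:0 v:0)
  [1] (2,1) acc=0 (h:0 v:0)
  [2] (2,1) acc=0 (h:0 v:0)
  [3] (2,1) acc=56 (h:8 v:7)
RS [3×3] PE[2][1] across cycles:
  [0] (2,1) acc=0 (h:0 v:0)
  [1] (2,1) acc=0 (h:0 v:0)
  [2] (2,1) acc=0 (h:0 v:0)
  [3] (2,1) acc=64 (h:64 v:4)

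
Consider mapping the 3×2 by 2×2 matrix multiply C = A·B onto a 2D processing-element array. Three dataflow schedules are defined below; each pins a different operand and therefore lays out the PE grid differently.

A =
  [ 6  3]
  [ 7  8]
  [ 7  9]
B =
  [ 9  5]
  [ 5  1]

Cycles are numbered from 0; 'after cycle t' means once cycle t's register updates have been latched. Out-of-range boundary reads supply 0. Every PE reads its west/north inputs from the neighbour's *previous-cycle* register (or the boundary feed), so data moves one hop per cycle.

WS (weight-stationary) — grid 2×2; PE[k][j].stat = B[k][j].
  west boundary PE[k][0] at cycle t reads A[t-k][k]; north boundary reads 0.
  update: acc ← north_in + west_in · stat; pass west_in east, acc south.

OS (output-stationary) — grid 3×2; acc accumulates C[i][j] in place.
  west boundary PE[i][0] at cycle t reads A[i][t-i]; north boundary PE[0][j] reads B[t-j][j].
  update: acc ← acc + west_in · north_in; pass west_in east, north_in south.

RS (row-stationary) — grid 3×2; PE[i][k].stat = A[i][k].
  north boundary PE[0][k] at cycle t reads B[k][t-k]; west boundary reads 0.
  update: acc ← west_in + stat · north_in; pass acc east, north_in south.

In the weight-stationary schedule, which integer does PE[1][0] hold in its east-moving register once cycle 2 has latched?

register = 8

WS 2×2: PE[1][0] cycle-by-cycle (with neighbour feeds):
  0: (0,0).acc=54  regs=<6,54>
  0: (1,0).acc=0  regs=<0,0>
  1: (0,0).acc=63  regs=<7,63>
  1: (1,0).acc=69  regs=<3,69>
  2: (0,0).acc=63  regs=<7,63>
  2: (1,0).acc=103  regs=<8,103>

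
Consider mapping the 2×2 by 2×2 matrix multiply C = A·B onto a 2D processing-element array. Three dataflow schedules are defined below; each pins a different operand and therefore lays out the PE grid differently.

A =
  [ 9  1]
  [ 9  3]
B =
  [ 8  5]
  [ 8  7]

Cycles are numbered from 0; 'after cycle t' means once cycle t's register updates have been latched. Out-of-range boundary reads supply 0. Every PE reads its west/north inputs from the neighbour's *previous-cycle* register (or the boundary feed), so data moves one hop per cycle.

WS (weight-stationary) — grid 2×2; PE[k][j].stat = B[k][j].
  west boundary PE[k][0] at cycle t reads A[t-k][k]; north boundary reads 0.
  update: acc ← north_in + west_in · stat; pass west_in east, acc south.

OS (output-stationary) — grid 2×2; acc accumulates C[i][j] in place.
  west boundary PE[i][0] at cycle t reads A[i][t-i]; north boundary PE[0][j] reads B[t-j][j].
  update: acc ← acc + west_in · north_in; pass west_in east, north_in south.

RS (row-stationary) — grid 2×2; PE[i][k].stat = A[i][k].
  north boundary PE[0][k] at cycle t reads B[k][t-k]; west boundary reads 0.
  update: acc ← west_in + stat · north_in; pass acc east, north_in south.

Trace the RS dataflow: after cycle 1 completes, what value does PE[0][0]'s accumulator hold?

PE[0][0].acc = 45

RS (2×2). Following PE[0][0] plus its west/north inputs:
  c0 r0c0: 72 / 72 / 8
  c1 r0c0: 45 / 45 / 5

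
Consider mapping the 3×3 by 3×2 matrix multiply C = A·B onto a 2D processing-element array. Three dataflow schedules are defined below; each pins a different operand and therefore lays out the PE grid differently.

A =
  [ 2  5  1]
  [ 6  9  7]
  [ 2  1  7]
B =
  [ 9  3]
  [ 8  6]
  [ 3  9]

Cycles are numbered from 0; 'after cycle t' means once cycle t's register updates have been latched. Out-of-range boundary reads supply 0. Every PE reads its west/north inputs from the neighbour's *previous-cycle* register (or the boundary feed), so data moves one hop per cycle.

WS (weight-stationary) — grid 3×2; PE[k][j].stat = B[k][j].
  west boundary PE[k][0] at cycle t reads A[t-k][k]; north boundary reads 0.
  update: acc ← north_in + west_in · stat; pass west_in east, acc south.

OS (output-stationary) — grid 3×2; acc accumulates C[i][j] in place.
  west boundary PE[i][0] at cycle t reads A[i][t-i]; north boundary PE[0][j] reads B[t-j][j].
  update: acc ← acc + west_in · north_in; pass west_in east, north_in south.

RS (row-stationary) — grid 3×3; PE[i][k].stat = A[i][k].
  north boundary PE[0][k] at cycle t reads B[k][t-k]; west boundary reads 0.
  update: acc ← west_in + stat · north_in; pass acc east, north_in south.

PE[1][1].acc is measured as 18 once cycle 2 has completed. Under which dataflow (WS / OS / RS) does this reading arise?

dataflow = OS

Under WS (3×2), PE[1][1]:
  after 0 — PE[1][1] acc=0, pass-E 0, pass-S 0
  after 1 — PE[1][1] acc=0, pass-E 0, pass-S 0
  after 2 — PE[1][1] acc=36, pass-E 5, pass-S 36
Under OS (3×2), PE[1][1]:
  after 0 — PE[1][1] acc=0, pass-E 0, pass-S 0
  after 1 — PE[1][1] acc=0, pass-E 0, pass-S 0
  after 2 — PE[1][1] acc=18, pass-E 6, pass-S 3
Under RS (3×3), PE[1][1]:
  after 0 — PE[1][1] acc=0, pass-E 0, pass-S 0
  after 1 — PE[1][1] acc=0, pass-E 0, pass-S 0
  after 2 — PE[1][1] acc=126, pass-E 126, pass-S 8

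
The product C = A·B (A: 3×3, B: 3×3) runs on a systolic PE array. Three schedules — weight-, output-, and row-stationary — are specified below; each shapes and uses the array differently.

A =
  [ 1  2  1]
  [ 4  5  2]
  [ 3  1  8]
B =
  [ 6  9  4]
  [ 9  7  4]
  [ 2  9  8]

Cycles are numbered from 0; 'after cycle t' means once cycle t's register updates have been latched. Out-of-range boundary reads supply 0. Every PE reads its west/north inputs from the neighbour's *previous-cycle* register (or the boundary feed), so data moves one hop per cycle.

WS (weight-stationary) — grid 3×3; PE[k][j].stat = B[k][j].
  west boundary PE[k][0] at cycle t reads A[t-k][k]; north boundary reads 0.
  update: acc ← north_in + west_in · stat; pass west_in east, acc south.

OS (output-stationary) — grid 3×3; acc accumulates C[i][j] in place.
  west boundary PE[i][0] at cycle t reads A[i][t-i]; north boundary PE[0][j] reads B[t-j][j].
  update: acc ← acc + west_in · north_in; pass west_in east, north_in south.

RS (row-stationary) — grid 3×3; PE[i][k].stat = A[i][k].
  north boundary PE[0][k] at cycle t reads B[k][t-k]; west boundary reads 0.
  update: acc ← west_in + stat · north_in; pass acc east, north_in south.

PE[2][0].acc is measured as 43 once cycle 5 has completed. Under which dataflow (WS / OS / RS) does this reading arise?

— WS: 3×3; PE[2][0] trace:
  cycle 0: PE[2][0] → acc 0, east 0, south 0
  cycle 1: PE[2][0] → acc 0, east 0, south 0
  cycle 2: PE[2][0] → acc 26, east 1, south 26
  cycle 3: PE[2][0] → acc 73, east 2, south 73
  cycle 4: PE[2][0] → acc 43, east 8, south 43
  cycle 5: PE[2][0] → acc 0, east 0, south 0
— OS: 3×3; PE[2][0] trace:
  cycle 0: PE[2][0] → acc 0, east 0, south 0
  cycle 1: PE[2][0] → acc 0, east 0, south 0
  cycle 2: PE[2][0] → acc 18, east 3, south 6
  cycle 3: PE[2][0] → acc 27, east 1, south 9
  cycle 4: PE[2][0] → acc 43, east 8, south 2
  cycle 5: PE[2][0] → acc 43, east 0, south 0
— RS: 3×3; PE[2][0] trace:
  cycle 0: PE[2][0] → acc 0, east 0, south 0
  cycle 1: PE[2][0] → acc 0, east 0, south 0
  cycle 2: PE[2][0] → acc 18, east 18, south 6
  cycle 3: PE[2][0] → acc 27, east 27, south 9
  cycle 4: PE[2][0] → acc 12, east 12, south 4
  cycle 5: PE[2][0] → acc 0, east 0, south 0

dataflow = OS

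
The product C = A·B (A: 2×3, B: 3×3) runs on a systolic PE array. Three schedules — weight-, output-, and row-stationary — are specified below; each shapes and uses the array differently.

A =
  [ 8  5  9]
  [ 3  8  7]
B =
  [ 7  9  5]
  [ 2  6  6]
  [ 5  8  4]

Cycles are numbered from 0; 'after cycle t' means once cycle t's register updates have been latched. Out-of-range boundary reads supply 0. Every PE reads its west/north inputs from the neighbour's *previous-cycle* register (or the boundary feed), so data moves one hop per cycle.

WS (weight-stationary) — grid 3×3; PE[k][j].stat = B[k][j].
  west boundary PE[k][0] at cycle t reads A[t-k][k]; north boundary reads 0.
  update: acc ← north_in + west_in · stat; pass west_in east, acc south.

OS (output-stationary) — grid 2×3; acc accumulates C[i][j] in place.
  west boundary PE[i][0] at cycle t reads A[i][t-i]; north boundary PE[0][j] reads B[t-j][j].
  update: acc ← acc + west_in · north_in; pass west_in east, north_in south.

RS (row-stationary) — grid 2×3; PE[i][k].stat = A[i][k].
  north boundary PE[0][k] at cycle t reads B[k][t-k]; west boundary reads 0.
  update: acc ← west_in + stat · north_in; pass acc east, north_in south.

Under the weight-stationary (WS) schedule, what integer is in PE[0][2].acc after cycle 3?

PE[0][2].acc = 15

Tracing WS — 3×3 array, target PE[0][2]:
  step 0 · PE0,1: acc=0; fwd→0 fwd↓0
  step 0 · PE0,2: acc=0; fwd→0 fwd↓0
  step 1 · PE0,1: acc=72; fwd→8 fwd↓72
  step 1 · PE0,2: acc=0; fwd→0 fwd↓0
  step 2 · PE0,1: acc=27; fwd→3 fwd↓27
  step 2 · PE0,2: acc=40; fwd→8 fwd↓40
  step 3 · PE0,1: acc=0; fwd→0 fwd↓0
  step 3 · PE0,2: acc=15; fwd→3 fwd↓15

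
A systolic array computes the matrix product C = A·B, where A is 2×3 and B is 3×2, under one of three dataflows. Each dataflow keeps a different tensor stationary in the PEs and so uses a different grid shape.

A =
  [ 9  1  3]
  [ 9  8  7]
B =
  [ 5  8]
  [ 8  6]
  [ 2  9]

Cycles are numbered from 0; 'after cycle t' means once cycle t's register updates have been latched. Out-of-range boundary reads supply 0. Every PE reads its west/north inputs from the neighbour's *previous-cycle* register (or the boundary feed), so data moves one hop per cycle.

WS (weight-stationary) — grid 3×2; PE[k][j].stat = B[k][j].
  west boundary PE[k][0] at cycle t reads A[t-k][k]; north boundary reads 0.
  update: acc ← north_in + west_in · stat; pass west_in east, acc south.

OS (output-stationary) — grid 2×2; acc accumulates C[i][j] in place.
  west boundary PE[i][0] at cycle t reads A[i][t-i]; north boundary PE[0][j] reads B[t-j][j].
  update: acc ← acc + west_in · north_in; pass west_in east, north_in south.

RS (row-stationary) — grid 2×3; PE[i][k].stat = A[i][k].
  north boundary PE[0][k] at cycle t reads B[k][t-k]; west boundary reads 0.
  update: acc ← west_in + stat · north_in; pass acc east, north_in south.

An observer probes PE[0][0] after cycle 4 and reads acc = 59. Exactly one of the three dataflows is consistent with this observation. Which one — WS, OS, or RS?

Under WS (3×2), PE[0][0]:
  after 0 — PE[0][0] acc=45, pass-E 9, pass-S 45
  after 1 — PE[0][0] acc=45, pass-E 9, pass-S 45
  after 2 — PE[0][0] acc=0, pass-E 0, pass-S 0
  after 3 — PE[0][0] acc=0, pass-E 0, pass-S 0
  after 4 — PE[0][0] acc=0, pass-E 0, pass-S 0
Under OS (2×2), PE[0][0]:
  after 0 — PE[0][0] acc=45, pass-E 9, pass-S 5
  after 1 — PE[0][0] acc=53, pass-E 1, pass-S 8
  after 2 — PE[0][0] acc=59, pass-E 3, pass-S 2
  after 3 — PE[0][0] acc=59, pass-E 0, pass-S 0
  after 4 — PE[0][0] acc=59, pass-E 0, pass-S 0
Under RS (2×3), PE[0][0]:
  after 0 — PE[0][0] acc=45, pass-E 45, pass-S 5
  after 1 — PE[0][0] acc=72, pass-E 72, pass-S 8
  after 2 — PE[0][0] acc=0, pass-E 0, pass-S 0
  after 3 — PE[0][0] acc=0, pass-E 0, pass-S 0
  after 4 — PE[0][0] acc=0, pass-E 0, pass-S 0

dataflow = OS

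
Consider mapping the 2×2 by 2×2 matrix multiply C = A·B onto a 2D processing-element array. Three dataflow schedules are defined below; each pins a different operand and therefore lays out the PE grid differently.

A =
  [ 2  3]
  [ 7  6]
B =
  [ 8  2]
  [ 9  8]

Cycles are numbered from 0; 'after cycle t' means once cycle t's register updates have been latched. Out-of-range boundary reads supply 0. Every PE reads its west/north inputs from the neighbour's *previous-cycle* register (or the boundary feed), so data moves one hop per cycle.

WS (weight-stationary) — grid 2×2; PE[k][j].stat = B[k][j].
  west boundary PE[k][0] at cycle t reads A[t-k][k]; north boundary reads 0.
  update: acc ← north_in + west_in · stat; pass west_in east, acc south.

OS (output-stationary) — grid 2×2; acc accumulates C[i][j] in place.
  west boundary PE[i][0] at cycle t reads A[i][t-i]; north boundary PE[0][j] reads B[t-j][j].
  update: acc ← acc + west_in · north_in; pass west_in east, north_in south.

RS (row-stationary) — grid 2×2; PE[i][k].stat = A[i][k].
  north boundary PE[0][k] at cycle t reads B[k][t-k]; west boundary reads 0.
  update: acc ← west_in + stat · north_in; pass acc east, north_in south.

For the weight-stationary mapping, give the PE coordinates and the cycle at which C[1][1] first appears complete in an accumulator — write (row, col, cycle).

Under WS, C[1][1] lands at PE[1][1]:
  t=0 PE[1][1]: acc=0 h=0 v=0
  t=1 PE[1][1]: acc=0 h=0 v=0
  t=2 PE[1][1]: acc=28 h=3 v=28
  t=3 PE[1][1]: acc=62 h=6 v=62

(row, col, cycle) = (1, 1, 3)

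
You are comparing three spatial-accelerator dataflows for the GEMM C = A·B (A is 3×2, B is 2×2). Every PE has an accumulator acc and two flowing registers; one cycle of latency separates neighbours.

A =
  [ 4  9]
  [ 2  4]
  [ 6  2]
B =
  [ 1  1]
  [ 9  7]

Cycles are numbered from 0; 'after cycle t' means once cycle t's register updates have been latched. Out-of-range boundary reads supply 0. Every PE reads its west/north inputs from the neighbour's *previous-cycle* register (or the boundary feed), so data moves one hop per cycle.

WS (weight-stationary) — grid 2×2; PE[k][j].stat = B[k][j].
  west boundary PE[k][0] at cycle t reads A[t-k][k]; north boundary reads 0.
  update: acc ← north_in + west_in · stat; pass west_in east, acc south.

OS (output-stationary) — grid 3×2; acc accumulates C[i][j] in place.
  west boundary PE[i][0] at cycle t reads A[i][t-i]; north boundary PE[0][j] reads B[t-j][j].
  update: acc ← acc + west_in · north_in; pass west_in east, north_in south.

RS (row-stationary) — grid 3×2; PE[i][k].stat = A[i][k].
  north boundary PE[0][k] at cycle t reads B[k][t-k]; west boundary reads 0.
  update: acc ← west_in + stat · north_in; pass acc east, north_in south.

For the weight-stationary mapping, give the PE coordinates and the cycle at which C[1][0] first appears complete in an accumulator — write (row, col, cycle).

(row, col, cycle) = (1, 0, 2)

Under WS, C[1][0] lands at PE[1][0]:
  t=0 PE[1][0]: acc=0 h=0 v=0
  t=1 PE[1][0]: acc=85 h=9 v=85
  t=2 PE[1][0]: acc=38 h=4 v=38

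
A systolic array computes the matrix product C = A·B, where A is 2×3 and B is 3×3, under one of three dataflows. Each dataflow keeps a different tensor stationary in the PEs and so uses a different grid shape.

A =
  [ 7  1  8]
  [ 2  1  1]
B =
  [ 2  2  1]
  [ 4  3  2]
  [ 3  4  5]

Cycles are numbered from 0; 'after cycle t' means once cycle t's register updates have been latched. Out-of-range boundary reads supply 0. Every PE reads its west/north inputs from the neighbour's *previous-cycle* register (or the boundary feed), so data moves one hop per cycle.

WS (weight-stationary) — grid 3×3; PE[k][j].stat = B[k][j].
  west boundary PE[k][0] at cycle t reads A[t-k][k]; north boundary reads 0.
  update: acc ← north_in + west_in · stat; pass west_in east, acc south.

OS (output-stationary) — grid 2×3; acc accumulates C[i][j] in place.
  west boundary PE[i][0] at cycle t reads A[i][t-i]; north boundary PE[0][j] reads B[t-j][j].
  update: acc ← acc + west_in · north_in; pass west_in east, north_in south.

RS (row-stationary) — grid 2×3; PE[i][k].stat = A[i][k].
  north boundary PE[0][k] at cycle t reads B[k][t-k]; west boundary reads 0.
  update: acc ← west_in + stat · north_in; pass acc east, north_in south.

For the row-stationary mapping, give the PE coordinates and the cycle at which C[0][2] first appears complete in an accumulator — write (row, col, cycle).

(row, col, cycle) = (0, 2, 4)

RS: C[0][2] accumulates in PE[0][2]:
  c0 r0c2: 0 / 0 / 0
  c1 r0c2: 0 / 0 / 0
  c2 r0c2: 42 / 42 / 3
  c3 r0c2: 49 / 49 / 4
  c4 r0c2: 49 / 49 / 5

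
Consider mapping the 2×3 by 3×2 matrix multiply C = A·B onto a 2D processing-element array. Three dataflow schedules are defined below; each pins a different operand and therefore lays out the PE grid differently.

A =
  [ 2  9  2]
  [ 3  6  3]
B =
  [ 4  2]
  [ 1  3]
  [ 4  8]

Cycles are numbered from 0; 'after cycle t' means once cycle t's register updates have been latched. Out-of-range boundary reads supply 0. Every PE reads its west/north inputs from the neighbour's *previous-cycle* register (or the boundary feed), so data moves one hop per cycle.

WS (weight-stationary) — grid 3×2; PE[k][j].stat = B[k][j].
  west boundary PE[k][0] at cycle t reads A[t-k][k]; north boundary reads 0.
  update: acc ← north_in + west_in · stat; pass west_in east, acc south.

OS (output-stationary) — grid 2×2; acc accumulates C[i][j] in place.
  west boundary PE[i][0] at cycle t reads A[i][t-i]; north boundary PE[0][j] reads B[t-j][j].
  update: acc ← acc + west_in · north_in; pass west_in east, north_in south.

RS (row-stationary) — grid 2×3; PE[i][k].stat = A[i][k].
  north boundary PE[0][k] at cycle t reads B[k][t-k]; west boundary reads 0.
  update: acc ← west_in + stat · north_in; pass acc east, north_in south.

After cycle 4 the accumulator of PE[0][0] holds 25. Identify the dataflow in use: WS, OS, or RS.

dataflow = OS

Under WS (3×2), PE[0][0]:
  after 0 — PE[0][0] acc=8, pass-E 2, pass-S 8
  after 1 — PE[0][0] acc=12, pass-E 3, pass-S 12
  after 2 — PE[0][0] acc=0, pass-E 0, pass-S 0
  after 3 — PE[0][0] acc=0, pass-E 0, pass-S 0
  after 4 — PE[0][0] acc=0, pass-E 0, pass-S 0
Under OS (2×2), PE[0][0]:
  after 0 — PE[0][0] acc=8, pass-E 2, pass-S 4
  after 1 — PE[0][0] acc=17, pass-E 9, pass-S 1
  after 2 — PE[0][0] acc=25, pass-E 2, pass-S 4
  after 3 — PE[0][0] acc=25, pass-E 0, pass-S 0
  after 4 — PE[0][0] acc=25, pass-E 0, pass-S 0
Under RS (2×3), PE[0][0]:
  after 0 — PE[0][0] acc=8, pass-E 8, pass-S 4
  after 1 — PE[0][0] acc=4, pass-E 4, pass-S 2
  after 2 — PE[0][0] acc=0, pass-E 0, pass-S 0
  after 3 — PE[0][0] acc=0, pass-E 0, pass-S 0
  after 4 — PE[0][0] acc=0, pass-E 0, pass-S 0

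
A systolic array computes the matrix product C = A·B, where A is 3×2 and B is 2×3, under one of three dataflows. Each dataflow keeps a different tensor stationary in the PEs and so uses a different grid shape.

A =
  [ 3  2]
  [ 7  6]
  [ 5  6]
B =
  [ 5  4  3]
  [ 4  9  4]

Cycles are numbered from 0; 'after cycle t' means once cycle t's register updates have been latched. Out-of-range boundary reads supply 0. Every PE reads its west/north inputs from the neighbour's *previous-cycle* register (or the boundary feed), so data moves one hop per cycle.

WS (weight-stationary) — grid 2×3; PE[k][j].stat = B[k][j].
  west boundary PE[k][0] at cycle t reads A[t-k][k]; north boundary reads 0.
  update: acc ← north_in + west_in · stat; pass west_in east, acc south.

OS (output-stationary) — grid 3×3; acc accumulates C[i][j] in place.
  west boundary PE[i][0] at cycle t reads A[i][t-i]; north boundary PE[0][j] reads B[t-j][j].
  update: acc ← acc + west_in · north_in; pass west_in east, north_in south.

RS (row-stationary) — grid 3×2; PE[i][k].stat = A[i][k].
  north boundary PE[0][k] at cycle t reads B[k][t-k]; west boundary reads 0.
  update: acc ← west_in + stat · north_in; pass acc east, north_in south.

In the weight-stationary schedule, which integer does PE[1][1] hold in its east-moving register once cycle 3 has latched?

WS 2×3: PE[1][1] cycle-by-cycle (with neighbour feeds):
  [0] (0,1) acc=0 (h:0 v:0)
  [0] (1,0) acc=0 (h:0 v:0)
  [0] (1,1) acc=0 (h:0 v:0)
  [1] (0,1) acc=12 (h:3 v:12)
  [1] (1,0) acc=23 (h:2 v:23)
  [1] (1,1) acc=0 (h:0 v:0)
  [2] (0,1) acc=28 (h:7 v:28)
  [2] (1,0) acc=59 (h:6 v:59)
  [2] (1,1) acc=30 (h:2 v:30)
  [3] (0,1) acc=20 (h:5 v:20)
  [3] (1,0) acc=49 (h:6 v:49)
  [3] (1,1) acc=82 (h:6 v:82)

register = 6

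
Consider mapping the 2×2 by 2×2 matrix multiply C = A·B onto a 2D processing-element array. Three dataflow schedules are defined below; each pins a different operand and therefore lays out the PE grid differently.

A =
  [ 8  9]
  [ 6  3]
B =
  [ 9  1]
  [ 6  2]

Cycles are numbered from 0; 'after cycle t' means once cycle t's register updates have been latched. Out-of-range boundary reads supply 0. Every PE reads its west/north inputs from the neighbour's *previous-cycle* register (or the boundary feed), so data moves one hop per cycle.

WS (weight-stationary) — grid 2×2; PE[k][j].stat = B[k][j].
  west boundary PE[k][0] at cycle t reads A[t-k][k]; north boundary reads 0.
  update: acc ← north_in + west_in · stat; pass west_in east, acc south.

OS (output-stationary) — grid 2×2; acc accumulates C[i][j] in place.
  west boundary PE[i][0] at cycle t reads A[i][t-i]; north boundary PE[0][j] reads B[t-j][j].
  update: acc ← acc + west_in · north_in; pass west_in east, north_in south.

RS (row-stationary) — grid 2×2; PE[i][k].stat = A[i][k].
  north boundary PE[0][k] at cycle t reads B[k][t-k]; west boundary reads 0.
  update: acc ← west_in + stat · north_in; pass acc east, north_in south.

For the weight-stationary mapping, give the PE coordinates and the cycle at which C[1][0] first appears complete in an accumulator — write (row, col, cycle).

Under WS, C[1][0] lands at PE[1][0]:
  c0 r1c0: 0 / 0 / 0
  c1 r1c0: 126 / 9 / 126
  c2 r1c0: 72 / 3 / 72

(row, col, cycle) = (1, 0, 2)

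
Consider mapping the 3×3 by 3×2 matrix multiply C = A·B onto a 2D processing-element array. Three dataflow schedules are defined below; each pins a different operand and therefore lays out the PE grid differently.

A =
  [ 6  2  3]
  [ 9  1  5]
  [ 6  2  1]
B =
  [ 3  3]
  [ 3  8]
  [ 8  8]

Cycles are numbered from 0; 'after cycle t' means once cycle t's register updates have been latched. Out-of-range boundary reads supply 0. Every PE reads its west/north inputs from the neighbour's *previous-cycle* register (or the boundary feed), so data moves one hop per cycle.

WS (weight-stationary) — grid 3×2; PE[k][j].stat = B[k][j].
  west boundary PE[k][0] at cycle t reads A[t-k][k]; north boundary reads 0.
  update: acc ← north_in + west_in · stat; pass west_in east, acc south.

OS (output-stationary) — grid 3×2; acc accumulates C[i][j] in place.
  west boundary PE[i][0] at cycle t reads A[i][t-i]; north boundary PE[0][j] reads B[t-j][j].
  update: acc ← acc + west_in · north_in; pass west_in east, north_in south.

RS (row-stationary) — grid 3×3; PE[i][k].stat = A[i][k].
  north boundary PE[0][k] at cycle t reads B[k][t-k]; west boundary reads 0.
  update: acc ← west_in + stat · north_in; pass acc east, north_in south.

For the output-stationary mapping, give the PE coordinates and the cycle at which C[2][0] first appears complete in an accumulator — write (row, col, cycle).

Under OS, C[2][0] lands at PE[2][0]:
  @0  [2,0]  acc 0  |  →0  ↓0
  @1  [2,0]  acc 0  |  →0  ↓0
  @2  [2,0]  acc 18  |  →6  ↓3
  @3  [2,0]  acc 24  |  →2  ↓3
  @4  [2,0]  acc 32  |  →1  ↓8

(row, col, cycle) = (2, 0, 4)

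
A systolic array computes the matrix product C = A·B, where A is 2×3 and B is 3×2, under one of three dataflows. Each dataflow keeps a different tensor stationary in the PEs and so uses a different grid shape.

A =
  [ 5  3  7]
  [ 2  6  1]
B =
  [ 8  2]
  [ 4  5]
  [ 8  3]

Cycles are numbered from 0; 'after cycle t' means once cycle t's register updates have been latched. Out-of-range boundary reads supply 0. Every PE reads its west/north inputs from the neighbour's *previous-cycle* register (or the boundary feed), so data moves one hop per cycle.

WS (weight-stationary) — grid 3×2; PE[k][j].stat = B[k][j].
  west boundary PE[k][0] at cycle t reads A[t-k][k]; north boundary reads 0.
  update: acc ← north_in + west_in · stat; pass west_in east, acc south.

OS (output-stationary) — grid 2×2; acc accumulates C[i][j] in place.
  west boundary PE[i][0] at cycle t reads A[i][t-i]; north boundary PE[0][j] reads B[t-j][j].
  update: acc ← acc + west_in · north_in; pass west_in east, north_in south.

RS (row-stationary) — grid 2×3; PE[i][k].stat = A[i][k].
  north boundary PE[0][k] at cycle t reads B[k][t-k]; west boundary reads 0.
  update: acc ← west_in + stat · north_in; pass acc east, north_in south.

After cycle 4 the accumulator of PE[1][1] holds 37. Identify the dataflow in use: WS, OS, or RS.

dataflow = OS

WS (3×2 grid), PE[1][1]:
  @0  [1,1]  acc 0  |  →0  ↓0
  @1  [1,1]  acc 0  |  →0  ↓0
  @2  [1,1]  acc 25  |  →3  ↓25
  @3  [1,1]  acc 34  |  →6  ↓34
  @4  [1,1]  acc 0  |  →0  ↓0
OS (2×2 grid), PE[1][1]:
  @0  [1,1]  acc 0  |  →0  ↓0
  @1  [1,1]  acc 0  |  →0  ↓0
  @2  [1,1]  acc 4  |  →2  ↓2
  @3  [1,1]  acc 34  |  →6  ↓5
  @4  [1,1]  acc 37  |  →1  ↓3
RS (2×3 grid), PE[1][1]:
  @0  [1,1]  acc 0  |  →0  ↓0
  @1  [1,1]  acc 0  |  →0  ↓0
  @2  [1,1]  acc 40  |  →40  ↓4
  @3  [1,1]  acc 34  |  →34  ↓5
  @4  [1,1]  acc 0  |  →0  ↓0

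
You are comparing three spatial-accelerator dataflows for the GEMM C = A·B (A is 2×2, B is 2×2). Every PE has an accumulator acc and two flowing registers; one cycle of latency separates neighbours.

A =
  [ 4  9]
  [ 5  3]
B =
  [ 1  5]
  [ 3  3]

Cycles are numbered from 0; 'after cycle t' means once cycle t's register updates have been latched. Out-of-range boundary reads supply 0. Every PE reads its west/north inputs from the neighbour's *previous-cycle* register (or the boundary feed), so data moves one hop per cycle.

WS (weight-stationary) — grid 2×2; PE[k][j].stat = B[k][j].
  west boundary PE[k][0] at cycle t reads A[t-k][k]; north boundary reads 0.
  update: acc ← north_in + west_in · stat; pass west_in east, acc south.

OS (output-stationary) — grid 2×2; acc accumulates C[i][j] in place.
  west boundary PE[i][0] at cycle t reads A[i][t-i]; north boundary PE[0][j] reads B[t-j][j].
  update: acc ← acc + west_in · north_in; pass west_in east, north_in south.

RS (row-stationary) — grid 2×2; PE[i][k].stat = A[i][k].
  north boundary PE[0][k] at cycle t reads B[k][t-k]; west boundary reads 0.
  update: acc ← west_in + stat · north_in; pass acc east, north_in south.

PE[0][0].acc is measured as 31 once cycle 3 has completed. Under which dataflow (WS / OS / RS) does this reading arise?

WS (2×2 grid), PE[0][0]:
  t=0 PE[0][0]: acc=4 h=4 v=4
  t=1 PE[0][0]: acc=5 h=5 v=5
  t=2 PE[0][0]: acc=0 h=0 v=0
  t=3 PE[0][0]: acc=0 h=0 v=0
OS (2×2 grid), PE[0][0]:
  t=0 PE[0][0]: acc=4 h=4 v=1
  t=1 PE[0][0]: acc=31 h=9 v=3
  t=2 PE[0][0]: acc=31 h=0 v=0
  t=3 PE[0][0]: acc=31 h=0 v=0
RS (2×2 grid), PE[0][0]:
  t=0 PE[0][0]: acc=4 h=4 v=1
  t=1 PE[0][0]: acc=20 h=20 v=5
  t=2 PE[0][0]: acc=0 h=0 v=0
  t=3 PE[0][0]: acc=0 h=0 v=0

dataflow = OS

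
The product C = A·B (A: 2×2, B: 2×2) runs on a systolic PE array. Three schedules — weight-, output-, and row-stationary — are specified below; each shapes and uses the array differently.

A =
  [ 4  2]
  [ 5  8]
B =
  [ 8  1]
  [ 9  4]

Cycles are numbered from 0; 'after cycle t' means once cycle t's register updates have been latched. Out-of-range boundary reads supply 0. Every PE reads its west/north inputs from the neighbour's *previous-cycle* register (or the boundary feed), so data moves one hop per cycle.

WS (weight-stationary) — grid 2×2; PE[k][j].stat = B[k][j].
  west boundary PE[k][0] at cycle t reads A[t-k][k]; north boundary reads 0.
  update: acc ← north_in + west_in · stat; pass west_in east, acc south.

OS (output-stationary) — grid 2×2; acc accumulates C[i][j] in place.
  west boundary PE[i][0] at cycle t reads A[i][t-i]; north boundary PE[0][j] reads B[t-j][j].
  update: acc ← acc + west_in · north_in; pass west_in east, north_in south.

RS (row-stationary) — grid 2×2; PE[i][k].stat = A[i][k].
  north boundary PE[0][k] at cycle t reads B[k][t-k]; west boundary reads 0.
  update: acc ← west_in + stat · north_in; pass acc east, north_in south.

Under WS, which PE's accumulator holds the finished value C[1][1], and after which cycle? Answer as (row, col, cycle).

(row, col, cycle) = (1, 1, 3)

WS: C[1][1] accumulates in PE[1][1]:
  after 0 — PE[1][1] acc=0, pass-E 0, pass-S 0
  after 1 — PE[1][1] acc=0, pass-E 0, pass-S 0
  after 2 — PE[1][1] acc=12, pass-E 2, pass-S 12
  after 3 — PE[1][1] acc=37, pass-E 8, pass-S 37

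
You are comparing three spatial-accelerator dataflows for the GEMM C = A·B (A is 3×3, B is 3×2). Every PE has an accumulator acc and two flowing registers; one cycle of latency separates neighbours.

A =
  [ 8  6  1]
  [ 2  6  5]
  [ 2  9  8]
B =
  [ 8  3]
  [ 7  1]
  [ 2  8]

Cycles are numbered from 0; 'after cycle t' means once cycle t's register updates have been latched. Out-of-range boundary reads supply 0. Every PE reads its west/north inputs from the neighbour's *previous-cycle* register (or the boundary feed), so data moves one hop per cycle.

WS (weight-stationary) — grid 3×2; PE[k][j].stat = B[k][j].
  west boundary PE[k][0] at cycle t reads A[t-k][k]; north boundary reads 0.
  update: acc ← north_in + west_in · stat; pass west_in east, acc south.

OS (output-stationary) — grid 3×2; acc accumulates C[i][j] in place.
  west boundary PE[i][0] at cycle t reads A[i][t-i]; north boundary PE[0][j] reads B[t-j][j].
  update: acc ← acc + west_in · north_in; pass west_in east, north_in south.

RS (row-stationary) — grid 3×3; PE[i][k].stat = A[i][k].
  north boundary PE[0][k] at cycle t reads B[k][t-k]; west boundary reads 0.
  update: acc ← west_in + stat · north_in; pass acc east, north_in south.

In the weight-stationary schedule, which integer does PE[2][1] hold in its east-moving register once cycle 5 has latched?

WS (3×2). Following PE[2][1] plus its west/north inputs:
  step 0 · PE1,1: acc=0; fwd→0 fwd↓0
  step 0 · PE2,0: acc=0; fwd→0 fwd↓0
  step 0 · PE2,1: acc=0; fwd→0 fwd↓0
  step 1 · PE1,1: acc=0; fwd→0 fwd↓0
  step 1 · PE2,0: acc=0; fwd→0 fwd↓0
  step 1 · PE2,1: acc=0; fwd→0 fwd↓0
  step 2 · PE1,1: acc=30; fwd→6 fwd↓30
  step 2 · PE2,0: acc=108; fwd→1 fwd↓108
  step 2 · PE2,1: acc=0; fwd→0 fwd↓0
  step 3 · PE1,1: acc=12; fwd→6 fwd↓12
  step 3 · PE2,0: acc=68; fwd→5 fwd↓68
  step 3 · PE2,1: acc=38; fwd→1 fwd↓38
  step 4 · PE1,1: acc=15; fwd→9 fwd↓15
  step 4 · PE2,0: acc=95; fwd→8 fwd↓95
  step 4 · PE2,1: acc=52; fwd→5 fwd↓52
  step 5 · PE1,1: acc=0; fwd→0 fwd↓0
  step 5 · PE2,0: acc=0; fwd→0 fwd↓0
  step 5 · PE2,1: acc=79; fwd→8 fwd↓79

register = 8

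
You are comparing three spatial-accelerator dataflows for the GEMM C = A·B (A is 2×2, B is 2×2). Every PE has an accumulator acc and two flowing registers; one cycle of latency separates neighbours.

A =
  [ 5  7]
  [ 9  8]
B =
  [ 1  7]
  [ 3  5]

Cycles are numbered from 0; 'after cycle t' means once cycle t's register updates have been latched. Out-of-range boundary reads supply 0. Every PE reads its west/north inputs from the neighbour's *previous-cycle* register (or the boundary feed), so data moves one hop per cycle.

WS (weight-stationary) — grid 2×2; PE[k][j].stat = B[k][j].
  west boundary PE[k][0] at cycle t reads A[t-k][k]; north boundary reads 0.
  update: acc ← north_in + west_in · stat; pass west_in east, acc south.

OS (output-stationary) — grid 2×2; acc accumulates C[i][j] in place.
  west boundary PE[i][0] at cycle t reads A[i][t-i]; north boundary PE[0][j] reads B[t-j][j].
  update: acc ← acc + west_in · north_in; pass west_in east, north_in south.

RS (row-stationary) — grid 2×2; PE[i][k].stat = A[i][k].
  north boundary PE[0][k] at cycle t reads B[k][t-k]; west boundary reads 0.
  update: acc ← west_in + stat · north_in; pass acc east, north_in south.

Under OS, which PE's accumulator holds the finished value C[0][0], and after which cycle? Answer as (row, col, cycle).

(row, col, cycle) = (0, 0, 1)

OS — PE[0][0] is where C[0][0] collects:
  [0] (0,0) acc=5 (h:5 v:1)
  [1] (0,0) acc=26 (h:7 v:3)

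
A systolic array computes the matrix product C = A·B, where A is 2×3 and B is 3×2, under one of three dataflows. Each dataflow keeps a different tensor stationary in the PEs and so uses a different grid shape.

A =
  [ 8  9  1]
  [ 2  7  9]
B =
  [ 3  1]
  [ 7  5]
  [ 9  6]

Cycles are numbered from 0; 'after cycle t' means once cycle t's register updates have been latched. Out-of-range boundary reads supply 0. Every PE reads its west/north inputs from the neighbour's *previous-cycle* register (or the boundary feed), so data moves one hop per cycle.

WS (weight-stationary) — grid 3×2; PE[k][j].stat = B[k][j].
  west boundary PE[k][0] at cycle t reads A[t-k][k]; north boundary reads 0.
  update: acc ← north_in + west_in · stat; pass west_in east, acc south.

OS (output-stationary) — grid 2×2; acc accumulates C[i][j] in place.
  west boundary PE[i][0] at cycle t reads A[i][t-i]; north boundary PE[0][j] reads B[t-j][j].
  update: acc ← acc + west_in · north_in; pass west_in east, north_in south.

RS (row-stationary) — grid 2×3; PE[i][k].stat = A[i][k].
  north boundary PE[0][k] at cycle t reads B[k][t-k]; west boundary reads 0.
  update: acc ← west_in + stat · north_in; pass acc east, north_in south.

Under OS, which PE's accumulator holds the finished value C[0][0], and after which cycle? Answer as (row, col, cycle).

(row, col, cycle) = (0, 0, 2)

OS: C[0][0] accumulates in PE[0][0]:
  @0  [0,0]  acc 24  |  →8  ↓3
  @1  [0,0]  acc 87  |  →9  ↓7
  @2  [0,0]  acc 96  |  →1  ↓9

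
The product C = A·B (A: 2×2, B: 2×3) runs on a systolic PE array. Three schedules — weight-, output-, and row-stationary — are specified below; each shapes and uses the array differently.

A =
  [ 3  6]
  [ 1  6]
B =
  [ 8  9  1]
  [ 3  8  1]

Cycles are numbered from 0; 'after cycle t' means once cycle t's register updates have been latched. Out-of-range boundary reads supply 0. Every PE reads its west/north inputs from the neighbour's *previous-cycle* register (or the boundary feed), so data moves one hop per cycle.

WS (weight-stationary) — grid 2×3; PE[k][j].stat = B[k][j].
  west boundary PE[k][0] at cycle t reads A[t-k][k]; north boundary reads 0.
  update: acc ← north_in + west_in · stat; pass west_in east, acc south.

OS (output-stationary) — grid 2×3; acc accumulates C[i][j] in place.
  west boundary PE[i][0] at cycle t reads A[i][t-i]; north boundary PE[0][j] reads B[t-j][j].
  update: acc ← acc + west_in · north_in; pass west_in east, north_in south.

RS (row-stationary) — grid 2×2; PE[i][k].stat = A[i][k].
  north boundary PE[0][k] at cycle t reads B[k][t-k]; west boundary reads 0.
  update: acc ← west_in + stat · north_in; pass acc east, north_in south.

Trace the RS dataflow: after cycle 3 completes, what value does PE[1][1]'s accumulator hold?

Tracing RS — 2×2 array, target PE[1][1]:
  t=0 PE[0][1]: acc=0 h=0 v=0
  t=0 PE[1][0]: acc=0 h=0 v=0
  t=0 PE[1][1]: acc=0 h=0 v=0
  t=1 PE[0][1]: acc=42 h=42 v=3
  t=1 PE[1][0]: acc=8 h=8 v=8
  t=1 PE[1][1]: acc=0 h=0 v=0
  t=2 PE[0][1]: acc=75 h=75 v=8
  t=2 PE[1][0]: acc=9 h=9 v=9
  t=2 PE[1][1]: acc=26 h=26 v=3
  t=3 PE[0][1]: acc=9 h=9 v=1
  t=3 PE[1][0]: acc=1 h=1 v=1
  t=3 PE[1][1]: acc=57 h=57 v=8

PE[1][1].acc = 57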